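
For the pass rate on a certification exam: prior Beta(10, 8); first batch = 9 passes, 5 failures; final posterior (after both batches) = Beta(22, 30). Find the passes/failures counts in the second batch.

Sequential conjugate updates are equivalent to a single update on the pooled data, so total successes = posterior α − prior α and total failures = posterior β − prior β.
Total across both batches: 22−10=12 passes, 30−8=22 failures.
Subtract the first batch: 12−9=3 passes and 22−5=17 failures.

3 passes and 17 failures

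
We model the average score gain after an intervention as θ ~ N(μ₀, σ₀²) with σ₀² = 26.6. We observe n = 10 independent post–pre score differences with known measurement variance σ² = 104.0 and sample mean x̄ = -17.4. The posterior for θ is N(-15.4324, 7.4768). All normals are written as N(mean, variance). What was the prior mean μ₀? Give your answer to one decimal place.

μ₀ = -10.4

With known observation variance, the Normal–Normal posterior has precision τ_n = τ₀ + n/σ² and mean μ_n = (τ₀μ₀ + (n/σ²)x̄)/τ_n.
Here τ₀ = 1/26.6 = 0.037594 and τ_data = 10/104.0 = 0.096154, so τ_n = 0.133748.
Rearranging for μ₀: μ₀ = (μ_n·τ_n − τ_data·x̄)/τ₀ = (-15.4324·0.133748 − 0.096154·-17.4) / 0.037594 = -0.390973/0.037594 ≈ -10.4.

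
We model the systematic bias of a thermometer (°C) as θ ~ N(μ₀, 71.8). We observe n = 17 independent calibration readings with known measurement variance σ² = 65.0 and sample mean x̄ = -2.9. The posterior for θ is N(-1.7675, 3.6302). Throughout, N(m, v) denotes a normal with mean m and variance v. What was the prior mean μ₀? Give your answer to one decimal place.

μ₀ = 19.5

With known observation variance, the Normal–Normal posterior has precision τ_n = τ₀ + n/σ² and mean μ_n = (τ₀μ₀ + (n/σ²)x̄)/τ_n.
Here τ₀ = 1/71.8 = 0.013928 and τ_data = 17/65.0 = 0.261538, so τ_n = 0.275466.
Rearranging for μ₀: μ₀ = (μ_n·τ_n − τ_data·x̄)/τ₀ = (-1.7675·0.275466 − 0.261538·-2.9) / 0.013928 = 0.271574/0.013928 ≈ 19.5.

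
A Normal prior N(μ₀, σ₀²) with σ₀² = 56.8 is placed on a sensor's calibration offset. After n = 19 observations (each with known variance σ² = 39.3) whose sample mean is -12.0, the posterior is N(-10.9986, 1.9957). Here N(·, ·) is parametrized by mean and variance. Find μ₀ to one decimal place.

μ₀ = 16.5

The posterior mean is a precision-weighted average: μ_n = (τ₀μ₀ + τ_data·x̄)/(τ₀+τ_data), with τ₀=1/σ₀² and τ_data=n/σ².
Here τ₀ = 1/56.8 = 0.017606 and τ_data = 19/39.3 = 0.483461, so τ_n = 0.501067.
Rearranging for μ₀: μ₀ = (μ_n·τ_n − τ_data·x̄)/τ₀ = (-10.9986·0.501067 − 0.483461·-12.0) / 0.017606 = 0.290496/0.017606 ≈ 16.5.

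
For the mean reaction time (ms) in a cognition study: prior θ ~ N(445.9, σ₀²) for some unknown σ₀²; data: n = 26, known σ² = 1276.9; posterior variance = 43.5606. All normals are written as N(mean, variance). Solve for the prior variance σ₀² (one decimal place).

For the Normal–Normal model with known σ², precisions add: τ_n = τ₀ + n/σ².
So 1/σ₀² = 1/43.5606 − 26/1276.9 = 0.022957 − 0.020362 = 0.002595.
Hence σ₀² = 1/0.002595 ≈ 385.4.

σ₀² = 385.4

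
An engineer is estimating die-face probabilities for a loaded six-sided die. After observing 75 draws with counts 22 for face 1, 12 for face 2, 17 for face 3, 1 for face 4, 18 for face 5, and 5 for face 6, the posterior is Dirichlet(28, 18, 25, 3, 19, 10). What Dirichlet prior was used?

Dirichlet(6, 6, 8, 2, 1, 5)

For a Dirichlet(α) prior with multinomial counts c, the posterior is Dirichlet(α + c) componentwise.
Subtract each count from the matching posterior parameter: 28−22=6, 18−12=6, 25−17=8, 3−1=2, 19−18=1, 10−5=5.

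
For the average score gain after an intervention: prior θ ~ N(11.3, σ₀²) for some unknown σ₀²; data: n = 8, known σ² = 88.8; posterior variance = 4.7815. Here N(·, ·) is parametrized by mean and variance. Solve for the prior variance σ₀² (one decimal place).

Posterior precision equals prior precision plus data precision: 1/σ_n² = 1/σ₀² + n/σ².
So 1/σ₀² = 1/4.7815 − 8/88.8 = 0.209139 − 0.090090 = 0.119049.
Hence σ₀² = 1/0.119049 ≈ 8.4.

σ₀² = 8.4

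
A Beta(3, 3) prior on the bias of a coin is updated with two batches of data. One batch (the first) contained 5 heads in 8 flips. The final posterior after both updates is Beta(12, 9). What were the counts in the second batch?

4 heads and 3 tails

Sequential conjugate updates are equivalent to a single update on the pooled data, so total successes = posterior α − prior α and total failures = posterior β − prior β.
Total across both batches: 12−3=9 heads, 9−3=6 tails.
Subtract the first batch: 9−5=4 heads and 6−3=3 tails.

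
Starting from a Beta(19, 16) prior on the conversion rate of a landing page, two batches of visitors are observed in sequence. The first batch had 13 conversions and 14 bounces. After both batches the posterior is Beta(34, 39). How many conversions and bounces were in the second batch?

Because Beta–binomial updating is additive in the counts, the combined data contributed (α_post−α_prior, β_post−β_prior) successes and failures.
Total across both batches: 34−19=15 conversions, 39−16=23 bounces.
Subtract the first batch: 15−13=2 conversions and 23−14=9 bounces.

2 conversions and 9 bounces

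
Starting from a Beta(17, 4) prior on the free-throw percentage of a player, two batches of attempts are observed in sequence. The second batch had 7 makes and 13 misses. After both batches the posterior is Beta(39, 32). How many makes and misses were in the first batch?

15 makes and 15 misses

Because Beta–binomial updating is additive in the counts, the combined data contributed (α_post−α_prior, β_post−β_prior) successes and failures.
Total across both batches: 39−17=22 makes, 32−4=28 misses.
Subtract the second batch: 22−7=15 makes and 28−13=15 misses.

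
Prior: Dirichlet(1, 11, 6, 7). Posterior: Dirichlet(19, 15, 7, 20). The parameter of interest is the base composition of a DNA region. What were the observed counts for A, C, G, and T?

counts (18, 4, 1, 13)

For a Dirichlet(α) prior with multinomial counts c, the posterior is Dirichlet(α + c) componentwise.
Counts are posterior − prior componentwise: 19−1=18, 15−11=4, 7−6=1, 20−7=13.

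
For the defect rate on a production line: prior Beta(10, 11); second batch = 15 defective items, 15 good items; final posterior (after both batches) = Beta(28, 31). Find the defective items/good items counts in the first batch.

Sequential conjugate updates are equivalent to a single update on the pooled data, so total successes = posterior α − prior α and total failures = posterior β − prior β.
Total across both batches: 28−10=18 defective items, 31−11=20 good items.
Subtract the second batch: 18−15=3 defective items and 20−15=5 good items.

3 defective items and 5 good items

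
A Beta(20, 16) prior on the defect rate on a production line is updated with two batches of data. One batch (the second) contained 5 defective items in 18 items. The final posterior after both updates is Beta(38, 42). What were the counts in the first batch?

Because Beta–binomial updating is additive in the counts, the combined data contributed (α_post−α_prior, β_post−β_prior) successes and failures.
Total across both batches: 38−20=18 defective items, 42−16=26 good items.
Subtract the second batch: 18−5=13 defective items and 26−13=13 good items.

13 defective items and 13 good items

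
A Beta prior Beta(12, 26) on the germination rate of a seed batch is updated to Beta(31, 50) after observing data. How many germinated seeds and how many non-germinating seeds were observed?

Beta is conjugate to the binomial likelihood: posterior = Beta(a+s, b+f).
So s = 31 − 12 = 19 and f = 50 − 26 = 24.

19 germinated seeds and 24 non-germinating seeds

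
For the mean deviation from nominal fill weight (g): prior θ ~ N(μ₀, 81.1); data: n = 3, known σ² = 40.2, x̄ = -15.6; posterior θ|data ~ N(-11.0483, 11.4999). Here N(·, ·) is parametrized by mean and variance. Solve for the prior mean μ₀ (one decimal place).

μ₀ = 16.5

With known observation variance, the Normal–Normal posterior has precision τ_n = τ₀ + n/σ² and mean μ_n = (τ₀μ₀ + (n/σ²)x̄)/τ_n.
Here τ₀ = 1/81.1 = 0.012330 and τ_data = 3/40.2 = 0.074627, so τ_n = 0.086957.
Rearranging for μ₀: μ₀ = (μ_n·τ_n − τ_data·x̄)/τ₀ = (-11.0483·0.086957 − 0.074627·-15.6) / 0.012330 = 0.203454/0.012330 ≈ 16.5.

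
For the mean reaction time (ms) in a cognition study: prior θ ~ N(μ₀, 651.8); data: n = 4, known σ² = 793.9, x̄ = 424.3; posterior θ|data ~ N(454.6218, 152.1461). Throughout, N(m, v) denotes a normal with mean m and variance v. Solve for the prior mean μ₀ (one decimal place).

The posterior mean is a precision-weighted average: μ_n = (τ₀μ₀ + τ_data·x̄)/(τ₀+τ_data), with τ₀=1/σ₀² and τ_data=n/σ².
Here τ₀ = 1/651.8 = 0.001534 and τ_data = 4/793.9 = 0.005038, so τ_n = 0.006572.
Rearranging for μ₀: μ₀ = (μ_n·τ_n − τ_data·x̄)/τ₀ = (454.6218·0.006572 − 0.005038·424.3) / 0.001534 = 0.850151/0.001534 ≈ 554.2.

μ₀ = 554.2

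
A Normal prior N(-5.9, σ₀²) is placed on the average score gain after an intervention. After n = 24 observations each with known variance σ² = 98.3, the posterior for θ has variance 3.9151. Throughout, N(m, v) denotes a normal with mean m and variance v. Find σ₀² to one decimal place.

σ₀² = 88.7

For the Normal–Normal model with known σ², precisions add: τ_n = τ₀ + n/σ².
So 1/σ₀² = 1/3.9151 − 24/98.3 = 0.255421 − 0.244151 = 0.011270.
Hence σ₀² = 1/0.011270 ≈ 88.7.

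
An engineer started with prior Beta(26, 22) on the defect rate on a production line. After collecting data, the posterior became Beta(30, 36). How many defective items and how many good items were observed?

Under Beta–binomial conjugacy the posterior parameters are (a+s, b+f).
Match parameters: s=30−26=4, f=36−22=14.

4 defective items and 14 good items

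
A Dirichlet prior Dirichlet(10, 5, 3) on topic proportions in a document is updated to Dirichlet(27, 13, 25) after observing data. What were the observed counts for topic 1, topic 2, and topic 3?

For a Dirichlet(α) prior with multinomial counts c, the posterior is Dirichlet(α + c) componentwise.
Counts are posterior − prior componentwise: 27−10=17, 13−5=8, 25−3=22.

counts (17, 8, 22)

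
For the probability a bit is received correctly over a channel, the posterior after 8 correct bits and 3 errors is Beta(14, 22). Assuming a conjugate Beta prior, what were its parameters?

A Beta(α, β) prior with s successes and f failures in binomial data gives a Beta(α+s, β+f) posterior.
So α = 14 − 8 = 6 and β = 22 − 3 = 19.

Beta(6, 19)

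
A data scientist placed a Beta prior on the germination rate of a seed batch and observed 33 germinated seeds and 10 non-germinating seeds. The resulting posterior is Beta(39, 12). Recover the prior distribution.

Beta(6, 2)

Beta is conjugate to the binomial likelihood: posterior = Beta(a+s, b+f).
So a = 39 − 33 = 6 and b = 12 − 10 = 2.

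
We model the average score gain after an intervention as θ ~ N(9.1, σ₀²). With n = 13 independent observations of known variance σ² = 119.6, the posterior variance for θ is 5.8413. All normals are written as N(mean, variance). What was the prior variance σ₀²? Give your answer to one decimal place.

σ₀² = 16.0

Posterior precision equals prior precision plus data precision: 1/σ_n² = 1/σ₀² + n/σ².
So 1/σ₀² = 1/5.8413 − 13/119.6 = 0.171195 − 0.108696 = 0.062499.
Hence σ₀² = 1/0.062499 ≈ 16.0.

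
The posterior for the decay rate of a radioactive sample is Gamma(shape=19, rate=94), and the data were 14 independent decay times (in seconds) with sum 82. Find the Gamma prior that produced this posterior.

Gamma–exponential conjugacy: posterior shape = α + n, posterior rate = β + Σtᵢ.
So α = 19 − 14 = 5 and β = 94 − 82 = 12.

Gamma(shape=5, rate=12)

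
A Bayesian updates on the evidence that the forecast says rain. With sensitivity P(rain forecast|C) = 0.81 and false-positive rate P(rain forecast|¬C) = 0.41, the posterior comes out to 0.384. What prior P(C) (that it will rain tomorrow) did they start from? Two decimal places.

In odds form, posterior odds = prior odds × likelihood ratio, so prior odds = posterior odds ÷ LR.
Posterior odds = 0.384/(1−0.384) = 0.6234. LR = 0.81/0.41 = 1.9756.
Prior odds = 0.6234/1.9756 = 0.3155, so P(C) = 0.3155/(1+0.3155) ≈ 0.24.

P(C) = 0.24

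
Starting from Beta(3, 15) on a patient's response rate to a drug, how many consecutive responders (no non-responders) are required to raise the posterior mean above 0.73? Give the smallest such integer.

After k responders and 0 non-responders the posterior is Beta(3+k, 15), with mean (3+k)/(3+15+k).
Set (3+k)/(18+k) > 0.73 and solve: k > (0.73·18 − 3)/(1 − 0.73) = 37.556.
The smallest integer exceeding 37.556 is 38, and checking k=38: (41)/(56) = 0.7321 > 0.73.

k = 38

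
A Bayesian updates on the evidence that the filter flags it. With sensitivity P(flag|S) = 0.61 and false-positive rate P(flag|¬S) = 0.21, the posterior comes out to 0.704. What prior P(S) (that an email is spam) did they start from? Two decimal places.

Bayes' rule in odds form gives O(S|E) = O(S)·[P(E|S)/P(E|¬S)], hence O(S) = O(S|E)/LR.
Posterior odds = 0.704/(1−0.704) = 2.3784. LR = 0.61/0.21 = 2.9048.
Prior odds = 2.3784/2.9048 = 0.8188, so P(S) = 0.8188/(1+0.8188) ≈ 0.45.

P(S) = 0.45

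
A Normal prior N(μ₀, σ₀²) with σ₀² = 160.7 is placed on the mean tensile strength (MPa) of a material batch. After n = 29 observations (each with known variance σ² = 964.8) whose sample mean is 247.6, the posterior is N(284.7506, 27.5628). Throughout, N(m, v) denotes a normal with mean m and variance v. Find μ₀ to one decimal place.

With known observation variance, the Normal–Normal posterior has precision τ_n = τ₀ + n/σ² and mean μ_n = (τ₀μ₀ + (n/σ²)x̄)/τ_n.
Here τ₀ = 1/160.7 = 0.006223 and τ_data = 29/964.8 = 0.030058, so τ_n = 0.036281.
Rearranging for μ₀: μ₀ = (μ_n·τ_n − τ_data·x̄)/τ₀ = (284.7506·0.036281 − 0.030058·247.6) / 0.006223 = 2.888676/0.006223 ≈ 464.2.

μ₀ = 464.2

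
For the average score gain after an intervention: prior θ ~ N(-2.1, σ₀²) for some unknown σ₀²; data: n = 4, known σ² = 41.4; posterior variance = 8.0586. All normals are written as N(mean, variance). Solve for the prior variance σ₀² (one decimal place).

For the Normal–Normal model with known σ², precisions add: τ_n = τ₀ + n/σ².
So 1/σ₀² = 1/8.0586 − 4/41.4 = 0.124091 − 0.096618 = 0.027473.
Hence σ₀² = 1/0.027473 ≈ 36.4.

σ₀² = 36.4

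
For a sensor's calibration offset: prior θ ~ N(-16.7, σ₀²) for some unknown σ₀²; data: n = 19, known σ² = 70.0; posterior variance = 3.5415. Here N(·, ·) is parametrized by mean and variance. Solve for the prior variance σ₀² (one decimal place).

For the Normal–Normal model with known σ², precisions add: τ_n = τ₀ + n/σ².
So 1/σ₀² = 1/3.5415 − 19/70.0 = 0.282366 − 0.271429 = 0.010937.
Hence σ₀² = 1/0.010937 ≈ 91.4.

σ₀² = 91.4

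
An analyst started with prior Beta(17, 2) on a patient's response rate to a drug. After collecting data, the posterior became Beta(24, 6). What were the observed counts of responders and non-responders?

7 responders and 4 non-responders

Beta is conjugate to the binomial likelihood: posterior = Beta(α+s, β+f).
Match parameters: s=24−17=7, f=6−2=4.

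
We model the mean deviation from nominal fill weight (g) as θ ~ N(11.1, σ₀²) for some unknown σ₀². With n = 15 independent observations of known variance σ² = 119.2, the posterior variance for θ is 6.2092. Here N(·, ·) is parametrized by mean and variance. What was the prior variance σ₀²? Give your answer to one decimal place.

σ₀² = 28.4

For the Normal–Normal model with known σ², precisions add: τ_n = τ₀ + n/σ².
So 1/σ₀² = 1/6.2092 − 15/119.2 = 0.161051 − 0.125839 = 0.035212.
Hence σ₀² = 1/0.035212 ≈ 28.4.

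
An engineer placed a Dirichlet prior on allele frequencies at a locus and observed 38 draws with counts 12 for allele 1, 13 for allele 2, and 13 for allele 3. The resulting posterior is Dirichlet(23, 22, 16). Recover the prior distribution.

For a Dirichlet(α) prior with multinomial counts c, the posterior is Dirichlet(α + c) componentwise.
Subtract each count from the matching posterior parameter: 23−12=11, 22−13=9, 16−13=3.

Dirichlet(11, 9, 3)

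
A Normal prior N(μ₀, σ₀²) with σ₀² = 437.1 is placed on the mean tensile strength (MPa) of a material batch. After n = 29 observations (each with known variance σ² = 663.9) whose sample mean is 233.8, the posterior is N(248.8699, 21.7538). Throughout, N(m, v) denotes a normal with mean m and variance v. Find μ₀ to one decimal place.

μ₀ = 536.6

With known observation variance, the Normal–Normal posterior has precision τ_n = τ₀ + n/σ² and mean μ_n = (τ₀μ₀ + (n/σ²)x̄)/τ_n.
Here τ₀ = 1/437.1 = 0.002288 and τ_data = 29/663.9 = 0.043681, so τ_n = 0.045969.
Rearranging for μ₀: μ₀ = (μ_n·τ_n − τ_data·x̄)/τ₀ = (248.8699·0.045969 − 0.043681·233.8) / 0.002288 = 1.227683/0.002288 ≈ 536.6.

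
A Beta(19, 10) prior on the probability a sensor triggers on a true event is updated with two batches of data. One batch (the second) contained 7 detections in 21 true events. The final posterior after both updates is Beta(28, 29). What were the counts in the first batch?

Because Beta–binomial updating is additive in the counts, the combined data contributed (α_post−α_prior, β_post−β_prior) successes and failures.
Total across both batches: 28−19=9 detections, 29−10=19 misses.
Subtract the second batch: 9−7=2 detections and 19−14=5 misses.

2 detections and 5 misses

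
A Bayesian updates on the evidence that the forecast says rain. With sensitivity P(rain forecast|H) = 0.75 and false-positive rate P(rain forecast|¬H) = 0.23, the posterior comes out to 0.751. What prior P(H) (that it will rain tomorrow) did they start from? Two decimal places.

P(H) = 0.48

Bayes' rule in odds form gives O(H|E) = O(H)·[P(E|H)/P(E|¬H)], hence O(H) = O(H|E)/LR.
Posterior odds = 0.751/(1−0.751) = 3.0161. LR = 0.75/0.23 = 3.2609.
Prior odds = 3.0161/3.2609 = 0.9249, so P(H) = 0.9249/(1+0.9249) ≈ 0.48.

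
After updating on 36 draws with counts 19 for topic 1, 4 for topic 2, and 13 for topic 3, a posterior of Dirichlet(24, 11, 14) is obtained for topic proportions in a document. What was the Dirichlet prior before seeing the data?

For a Dirichlet(α) prior with multinomial counts c, the posterior is Dirichlet(α + c) componentwise.
Subtract each count from the matching posterior parameter: 24−19=5, 11−4=7, 14−13=1.

Dirichlet(5, 7, 1)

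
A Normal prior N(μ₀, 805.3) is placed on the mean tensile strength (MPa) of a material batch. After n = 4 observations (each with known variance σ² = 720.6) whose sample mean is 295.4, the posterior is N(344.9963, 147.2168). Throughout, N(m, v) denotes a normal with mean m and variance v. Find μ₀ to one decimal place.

With known observation variance, the Normal–Normal posterior has precision τ_n = τ₀ + n/σ² and mean μ_n = (τ₀μ₀ + (n/σ²)x̄)/τ_n.
Here τ₀ = 1/805.3 = 0.001242 and τ_data = 4/720.6 = 0.005551, so τ_n = 0.006793.
Rearranging for μ₀: μ₀ = (μ_n·τ_n − τ_data·x̄)/τ₀ = (344.9963·0.006793 − 0.005551·295.4) / 0.001242 = 0.703794/0.001242 ≈ 566.7.

μ₀ = 566.7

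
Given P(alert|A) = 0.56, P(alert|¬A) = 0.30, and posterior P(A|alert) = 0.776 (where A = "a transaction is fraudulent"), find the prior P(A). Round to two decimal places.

P(A) = 0.65

Bayes' rule in odds form gives O(A|E) = O(A)·[P(E|A)/P(E|¬A)], hence O(A) = O(A|E)/LR.
Posterior odds = 0.776/(1−0.776) = 3.4643. LR = 0.56/0.30 = 1.8667.
Prior odds = 3.4643/1.8667 = 1.8558, so P(A) = 1.8558/(1+1.8558) ≈ 0.65.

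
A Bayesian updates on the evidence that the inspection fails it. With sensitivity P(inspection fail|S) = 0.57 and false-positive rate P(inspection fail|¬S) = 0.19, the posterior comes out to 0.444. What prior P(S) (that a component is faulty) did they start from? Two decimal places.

P(S) = 0.21

Bayes' rule in odds form gives O(S|E) = O(S)·[P(E|S)/P(E|¬S)], hence O(S) = O(S|E)/LR.
Posterior odds = 0.444/(1−0.444) = 0.7986. LR = 0.57/0.19 = 3.0000.
Prior odds = 0.7986/3.0000 = 0.2662, so P(S) = 0.2662/(1+0.2662) ≈ 0.21.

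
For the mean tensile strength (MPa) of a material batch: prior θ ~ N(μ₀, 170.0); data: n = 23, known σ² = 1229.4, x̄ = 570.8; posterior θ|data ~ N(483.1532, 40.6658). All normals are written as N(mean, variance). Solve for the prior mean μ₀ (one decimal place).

μ₀ = 204.4

With known observation variance, the Normal–Normal posterior has precision τ_n = τ₀ + n/σ² and mean μ_n = (τ₀μ₀ + (n/σ²)x̄)/τ_n.
Here τ₀ = 1/170.0 = 0.005882 and τ_data = 23/1229.4 = 0.018708, so τ_n = 0.024590.
Rearranging for μ₀: μ₀ = (μ_n·τ_n − τ_data·x̄)/τ₀ = (483.1532·0.024590 − 0.018708·570.8) / 0.005882 = 1.202211/0.005882 ≈ 204.4.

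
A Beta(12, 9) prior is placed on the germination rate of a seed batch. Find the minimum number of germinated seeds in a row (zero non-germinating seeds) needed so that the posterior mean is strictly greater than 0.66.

k = 6

After k germinated seeds and 0 non-germinating seeds the posterior is Beta(12+k, 9), with mean (12+k)/(12+9+k).
Set (12+k)/(21+k) > 0.66 and solve: k > (0.66·21 − 12)/(1 − 0.66) = 5.471.
The smallest integer exceeding 5.471 is 6, and checking k=6: (18)/(27) = 0.6667 > 0.66.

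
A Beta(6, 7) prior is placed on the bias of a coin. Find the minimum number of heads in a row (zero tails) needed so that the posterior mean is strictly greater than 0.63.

After k heads and 0 tails the posterior is Beta(6+k, 7), with mean (6+k)/(6+7+k).
Set (6+k)/(13+k) > 0.63 and solve: k > (0.63·13 − 6)/(1 − 0.63) = 5.919.
The smallest integer exceeding 5.919 is 6, and checking k=6: (12)/(19) = 0.6316 > 0.63.

k = 6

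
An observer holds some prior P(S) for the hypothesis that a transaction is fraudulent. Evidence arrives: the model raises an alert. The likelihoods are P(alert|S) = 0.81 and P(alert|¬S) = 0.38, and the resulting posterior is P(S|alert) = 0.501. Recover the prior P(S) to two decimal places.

In odds form, posterior odds = prior odds × likelihood ratio, so prior odds = posterior odds ÷ LR.
Posterior odds = 0.501/(1−0.501) = 1.0040. LR = 0.81/0.38 = 2.1316.
Prior odds = 1.0040/2.1316 = 0.4710, so P(S) = 0.4710/(1+0.4710) ≈ 0.32.

P(S) = 0.32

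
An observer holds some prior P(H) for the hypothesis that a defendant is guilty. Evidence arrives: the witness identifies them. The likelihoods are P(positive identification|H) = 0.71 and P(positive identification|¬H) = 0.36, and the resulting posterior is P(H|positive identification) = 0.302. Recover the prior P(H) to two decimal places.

In odds form, posterior odds = prior odds × likelihood ratio, so prior odds = posterior odds ÷ LR.
Posterior odds = 0.302/(1−0.302) = 0.4327. LR = 0.71/0.36 = 1.9722.
Prior odds = 0.4327/1.9722 = 0.2194, so P(H) = 0.2194/(1+0.2194) ≈ 0.18.

P(H) = 0.18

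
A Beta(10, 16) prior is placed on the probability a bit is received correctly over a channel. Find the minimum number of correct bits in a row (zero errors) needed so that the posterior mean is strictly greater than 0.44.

After k correct bits and 0 errors the posterior is Beta(10+k, 16), with mean (10+k)/(10+16+k).
Set (10+k)/(26+k) > 0.44 and solve: k > (0.44·26 − 10)/(1 − 0.44) = 2.571.
The smallest integer exceeding 2.571 is 3, and checking k=3: (13)/(29) = 0.4483 > 0.44.

k = 3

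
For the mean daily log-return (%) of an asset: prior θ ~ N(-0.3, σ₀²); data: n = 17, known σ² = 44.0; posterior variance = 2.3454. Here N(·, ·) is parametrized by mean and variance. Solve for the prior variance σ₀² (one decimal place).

For the Normal–Normal model with known σ², precisions add: τ_n = τ₀ + n/σ².
So 1/σ₀² = 1/2.3454 − 17/44.0 = 0.426367 − 0.386364 = 0.040003.
Hence σ₀² = 1/0.040003 ≈ 25.0.

σ₀² = 25.0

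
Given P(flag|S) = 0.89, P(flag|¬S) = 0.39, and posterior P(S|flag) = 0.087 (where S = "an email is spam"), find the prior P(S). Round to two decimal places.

P(S) = 0.04

Bayes' rule in odds form gives O(S|E) = O(S)·[P(E|S)/P(E|¬S)], hence O(S) = O(S|E)/LR.
Posterior odds = 0.087/(1−0.087) = 0.0953. LR = 0.89/0.39 = 2.2821.
Prior odds = 0.0953/2.2821 = 0.0418, so P(S) = 0.0418/(1+0.0418) ≈ 0.04.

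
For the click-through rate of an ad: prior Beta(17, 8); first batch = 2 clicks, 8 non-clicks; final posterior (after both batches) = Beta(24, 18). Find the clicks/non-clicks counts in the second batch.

Sequential conjugate updates are equivalent to a single update on the pooled data, so total successes = posterior α − prior α and total failures = posterior β − prior β.
Total across both batches: 24−17=7 clicks, 18−8=10 non-clicks.
Subtract the first batch: 7−2=5 clicks and 10−8=2 non-clicks.

5 clicks and 2 non-clicks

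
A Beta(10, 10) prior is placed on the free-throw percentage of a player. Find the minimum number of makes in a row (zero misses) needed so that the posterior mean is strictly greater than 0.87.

k = 57

After k makes and 0 misses the posterior is Beta(10+k, 10), with mean (10+k)/(10+10+k).
Set (10+k)/(20+k) > 0.87 and solve: k > (0.87·20 − 10)/(1 − 0.87) = 56.923.
The smallest integer exceeding 56.923 is 57, and checking k=57: (67)/(77) = 0.8701 > 0.87.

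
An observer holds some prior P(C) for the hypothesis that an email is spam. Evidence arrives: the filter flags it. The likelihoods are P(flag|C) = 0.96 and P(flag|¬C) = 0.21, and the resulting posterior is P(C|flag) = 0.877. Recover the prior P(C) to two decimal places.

P(C) = 0.61

Bayes' rule in odds form gives O(C|E) = O(C)·[P(E|C)/P(E|¬C)], hence O(C) = O(C|E)/LR.
Posterior odds = 0.877/(1−0.877) = 7.1301. LR = 0.96/0.21 = 4.5714.
Prior odds = 7.1301/4.5714 = 1.5597, so P(C) = 1.5597/(1+1.5597) ≈ 0.61.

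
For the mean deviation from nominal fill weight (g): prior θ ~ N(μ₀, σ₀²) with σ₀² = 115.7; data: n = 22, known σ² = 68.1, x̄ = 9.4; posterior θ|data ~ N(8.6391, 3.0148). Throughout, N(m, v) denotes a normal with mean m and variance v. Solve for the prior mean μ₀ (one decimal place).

μ₀ = -19.8

The posterior mean is a precision-weighted average: μ_n = (τ₀μ₀ + τ_data·x̄)/(τ₀+τ_data), with τ₀=1/σ₀² and τ_data=n/σ².
Here τ₀ = 1/115.7 = 0.008643 and τ_data = 22/68.1 = 0.323054, so τ_n = 0.331697.
Rearranging for μ₀: μ₀ = (μ_n·τ_n − τ_data·x̄)/τ₀ = (8.6391·0.331697 − 0.323054·9.4) / 0.008643 = -0.171144/0.008643 ≈ -19.8.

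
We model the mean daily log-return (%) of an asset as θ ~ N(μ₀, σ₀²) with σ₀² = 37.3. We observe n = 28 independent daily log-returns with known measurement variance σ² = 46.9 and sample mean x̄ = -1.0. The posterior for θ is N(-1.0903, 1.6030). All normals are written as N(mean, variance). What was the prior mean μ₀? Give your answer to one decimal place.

μ₀ = -3.1

The posterior mean is a precision-weighted average: μ_n = (τ₀μ₀ + τ_data·x̄)/(τ₀+τ_data), with τ₀=1/σ₀² and τ_data=n/σ².
Here τ₀ = 1/37.3 = 0.026810 and τ_data = 28/46.9 = 0.597015, so τ_n = 0.623825.
Rearranging for μ₀: μ₀ = (μ_n·τ_n − τ_data·x̄)/τ₀ = (-1.0903·0.623825 − 0.597015·-1.0) / 0.026810 = -0.083141/0.026810 ≈ -3.1.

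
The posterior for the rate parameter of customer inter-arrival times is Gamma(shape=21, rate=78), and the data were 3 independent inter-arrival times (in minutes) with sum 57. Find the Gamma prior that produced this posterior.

Gamma(shape=18, rate=21)

For an exponential likelihood with a Gamma(α, β) prior on the rate, n observations with total T give posterior Gamma(α+n, β+T).
So α = 21 − 3 = 18 and β = 78 − 57 = 21.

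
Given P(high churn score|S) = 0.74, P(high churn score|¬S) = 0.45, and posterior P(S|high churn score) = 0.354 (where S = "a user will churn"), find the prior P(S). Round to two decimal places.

P(S) = 0.25

In odds form, posterior odds = prior odds × likelihood ratio, so prior odds = posterior odds ÷ LR.
Posterior odds = 0.354/(1−0.354) = 0.5480. LR = 0.74/0.45 = 1.6444.
Prior odds = 0.5480/1.6444 = 0.3333, so P(S) = 0.3333/(1+0.3333) ≈ 0.25.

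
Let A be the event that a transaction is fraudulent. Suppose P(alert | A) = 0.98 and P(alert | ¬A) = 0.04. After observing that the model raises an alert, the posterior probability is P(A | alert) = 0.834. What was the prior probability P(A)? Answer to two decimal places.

P(A) = 0.17

In odds form, posterior odds = prior odds × likelihood ratio, so prior odds = posterior odds ÷ LR.
Posterior odds = 0.834/(1−0.834) = 5.0241. LR = 0.98/0.04 = 24.5000.
Prior odds = 5.0241/24.5000 = 0.2051, so P(A) = 0.2051/(1+0.2051) ≈ 0.17.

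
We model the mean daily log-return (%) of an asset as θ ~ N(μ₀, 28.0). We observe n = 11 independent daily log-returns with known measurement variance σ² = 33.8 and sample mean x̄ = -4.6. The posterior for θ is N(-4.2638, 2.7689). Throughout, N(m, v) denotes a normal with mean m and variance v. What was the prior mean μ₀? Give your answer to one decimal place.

μ₀ = -1.2

With known observation variance, the Normal–Normal posterior has precision τ_n = τ₀ + n/σ² and mean μ_n = (τ₀μ₀ + (n/σ²)x̄)/τ_n.
Here τ₀ = 1/28.0 = 0.035714 and τ_data = 11/33.8 = 0.325444, so τ_n = 0.361158.
Rearranging for μ₀: μ₀ = (μ_n·τ_n − τ_data·x̄)/τ₀ = (-4.2638·0.361158 − 0.325444·-4.6) / 0.035714 = -0.042863/0.035714 ≈ -1.2.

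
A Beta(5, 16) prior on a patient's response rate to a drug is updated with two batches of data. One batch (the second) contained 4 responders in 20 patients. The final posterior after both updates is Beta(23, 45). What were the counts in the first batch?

14 responders and 13 non-responders

Sequential conjugate updates are equivalent to a single update on the pooled data, so total successes = posterior α − prior α and total failures = posterior β − prior β.
Total across both batches: 23−5=18 responders, 45−16=29 non-responders.
Subtract the second batch: 18−4=14 responders and 29−16=13 non-responders.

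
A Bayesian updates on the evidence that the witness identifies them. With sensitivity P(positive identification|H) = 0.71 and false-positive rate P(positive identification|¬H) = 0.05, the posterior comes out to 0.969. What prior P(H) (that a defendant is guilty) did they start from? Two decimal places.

Bayes' rule in odds form gives O(H|E) = O(H)·[P(E|H)/P(E|¬H)], hence O(H) = O(H|E)/LR.
Posterior odds = 0.969/(1−0.969) = 31.2581. LR = 0.71/0.05 = 14.2000.
Prior odds = 31.2581/14.2000 = 2.2013, so P(H) = 2.2013/(1+2.2013) ≈ 0.69.

P(H) = 0.69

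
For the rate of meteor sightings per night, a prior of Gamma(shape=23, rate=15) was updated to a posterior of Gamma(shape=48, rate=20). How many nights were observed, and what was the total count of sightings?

n = 5 nights with total 25 sightings

Gamma–Poisson conjugacy: posterior shape = α + Σxᵢ, posterior rate = β + n.
Matching: Σxᵢ = 48 − 23 = 25 and n = 20 − 15 = 5.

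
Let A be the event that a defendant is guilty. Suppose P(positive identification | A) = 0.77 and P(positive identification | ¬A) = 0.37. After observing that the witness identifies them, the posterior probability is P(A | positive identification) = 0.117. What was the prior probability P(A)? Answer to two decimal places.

P(A) = 0.06

In odds form, posterior odds = prior odds × likelihood ratio, so prior odds = posterior odds ÷ LR.
Posterior odds = 0.117/(1−0.117) = 0.1325. LR = 0.77/0.37 = 2.0811.
Prior odds = 0.1325/2.0811 = 0.0637, so P(A) = 0.0637/(1+0.0637) ≈ 0.06.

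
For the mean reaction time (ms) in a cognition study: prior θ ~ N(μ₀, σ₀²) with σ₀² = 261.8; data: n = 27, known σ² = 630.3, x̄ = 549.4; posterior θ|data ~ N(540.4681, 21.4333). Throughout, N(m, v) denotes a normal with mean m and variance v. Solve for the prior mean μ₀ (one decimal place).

μ₀ = 440.3

The posterior mean is a precision-weighted average: μ_n = (τ₀μ₀ + τ_data·x̄)/(τ₀+τ_data), with τ₀=1/σ₀² and τ_data=n/σ².
Here τ₀ = 1/261.8 = 0.003820 and τ_data = 27/630.3 = 0.042837, so τ_n = 0.046657.
Rearranging for μ₀: μ₀ = (μ_n·τ_n − τ_data·x̄)/τ₀ = (540.4681·0.046657 − 0.042837·549.4) / 0.003820 = 1.681972/0.003820 ≈ 440.3.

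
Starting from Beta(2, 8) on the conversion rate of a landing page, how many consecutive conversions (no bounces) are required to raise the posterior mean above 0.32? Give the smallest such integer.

k = 2

After k conversions and 0 bounces the posterior is Beta(2+k, 8), with mean (2+k)/(2+8+k).
Set (2+k)/(10+k) > 0.32 and solve: k > (0.32·10 − 2)/(1 − 0.32) = 1.765.
The smallest integer exceeding 1.765 is 2, and checking k=2: (4)/(12) = 0.3333 > 0.32.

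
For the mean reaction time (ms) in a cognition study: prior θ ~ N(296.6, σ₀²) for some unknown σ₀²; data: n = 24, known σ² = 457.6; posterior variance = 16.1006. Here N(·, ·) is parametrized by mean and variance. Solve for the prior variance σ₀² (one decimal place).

σ₀² = 103.5

Posterior precision equals prior precision plus data precision: 1/σ_n² = 1/σ₀² + n/σ².
So 1/σ₀² = 1/16.1006 − 24/457.6 = 0.062109 − 0.052448 = 0.009661.
Hence σ₀² = 1/0.009661 ≈ 103.5.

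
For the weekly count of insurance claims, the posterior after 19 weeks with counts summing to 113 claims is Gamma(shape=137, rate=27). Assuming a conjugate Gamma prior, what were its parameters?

Gamma(shape=24, rate=8)

A Gamma(α, β) prior (rate parametrization) on a Poisson rate with n observations summing to S gives posterior Gamma(α+S, β+n).
So α = 137 − 113 = 24 and β = 27 − 19 = 8.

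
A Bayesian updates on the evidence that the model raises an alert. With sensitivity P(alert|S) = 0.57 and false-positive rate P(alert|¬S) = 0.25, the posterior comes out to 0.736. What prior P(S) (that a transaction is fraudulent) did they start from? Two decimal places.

Bayes' rule in odds form gives O(S|E) = O(S)·[P(E|S)/P(E|¬S)], hence O(S) = O(S|E)/LR.
Posterior odds = 0.736/(1−0.736) = 2.7879. LR = 0.57/0.25 = 2.2800.
Prior odds = 2.7879/2.2800 = 1.2228, so P(S) = 1.2228/(1+1.2228) ≈ 0.55.

P(S) = 0.55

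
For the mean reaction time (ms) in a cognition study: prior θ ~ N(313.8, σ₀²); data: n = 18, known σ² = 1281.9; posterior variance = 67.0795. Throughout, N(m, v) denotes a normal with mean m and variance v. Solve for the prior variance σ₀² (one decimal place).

For the Normal–Normal model with known σ², precisions add: τ_n = τ₀ + n/σ².
So 1/σ₀² = 1/67.0795 − 18/1281.9 = 0.014908 − 0.014042 = 0.000866.
Hence σ₀² = 1/0.000866 ≈ 1154.7.

σ₀² = 1154.7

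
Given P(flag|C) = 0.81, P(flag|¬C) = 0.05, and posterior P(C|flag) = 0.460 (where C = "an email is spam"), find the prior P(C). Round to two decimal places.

Bayes' rule in odds form gives O(C|E) = O(C)·[P(E|C)/P(E|¬C)], hence O(C) = O(C|E)/LR.
Posterior odds = 0.460/(1−0.460) = 0.8519. LR = 0.81/0.05 = 16.2000.
Prior odds = 0.8519/16.2000 = 0.0526, so P(C) = 0.0526/(1+0.0526) ≈ 0.05.

P(C) = 0.05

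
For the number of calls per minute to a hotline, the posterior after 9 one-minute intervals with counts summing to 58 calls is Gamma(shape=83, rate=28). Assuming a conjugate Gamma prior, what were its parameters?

Gamma(shape=25, rate=19)

A Gamma(α, β) prior (rate parametrization) on a Poisson rate with n observations summing to S gives posterior Gamma(α+S, β+n).
So α = 83 − 58 = 25 and β = 28 − 9 = 19.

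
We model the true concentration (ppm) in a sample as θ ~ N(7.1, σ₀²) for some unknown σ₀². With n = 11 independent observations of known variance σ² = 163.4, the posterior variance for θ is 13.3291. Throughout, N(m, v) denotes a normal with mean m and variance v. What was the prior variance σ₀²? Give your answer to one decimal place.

For the Normal–Normal model with known σ², precisions add: τ_n = τ₀ + n/σ².
So 1/σ₀² = 1/13.3291 − 11/163.4 = 0.075024 − 0.067319 = 0.007705.
Hence σ₀² = 1/0.007705 ≈ 129.8.

σ₀² = 129.8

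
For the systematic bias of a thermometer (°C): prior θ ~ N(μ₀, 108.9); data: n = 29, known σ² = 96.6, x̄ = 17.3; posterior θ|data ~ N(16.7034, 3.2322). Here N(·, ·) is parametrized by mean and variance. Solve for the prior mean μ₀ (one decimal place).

μ₀ = -2.8

The posterior mean is a precision-weighted average: μ_n = (τ₀μ₀ + τ_data·x̄)/(τ₀+τ_data), with τ₀=1/σ₀² and τ_data=n/σ².
Here τ₀ = 1/108.9 = 0.009183 and τ_data = 29/96.6 = 0.300207, so τ_n = 0.309390.
Rearranging for μ₀: μ₀ = (μ_n·τ_n − τ_data·x̄)/τ₀ = (16.7034·0.309390 − 0.300207·17.3) / 0.009183 = -0.025716/0.009183 ≈ -2.8.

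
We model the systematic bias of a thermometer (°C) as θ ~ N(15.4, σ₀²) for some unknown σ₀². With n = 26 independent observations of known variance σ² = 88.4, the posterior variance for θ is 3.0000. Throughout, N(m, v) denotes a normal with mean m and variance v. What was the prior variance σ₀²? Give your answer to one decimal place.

σ₀² = 25.5

Posterior precision equals prior precision plus data precision: 1/σ_n² = 1/σ₀² + n/σ².
So 1/σ₀² = 1/3.0000 − 26/88.4 = 0.333333 − 0.294118 = 0.039215.
Hence σ₀² = 1/0.039215 ≈ 25.5.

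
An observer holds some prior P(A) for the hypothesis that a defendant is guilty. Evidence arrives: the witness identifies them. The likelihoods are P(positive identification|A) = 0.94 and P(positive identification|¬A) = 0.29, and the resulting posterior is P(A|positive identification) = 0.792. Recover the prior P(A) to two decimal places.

P(A) = 0.54

Bayes' rule in odds form gives O(A|E) = O(A)·[P(E|A)/P(E|¬A)], hence O(A) = O(A|E)/LR.
Posterior odds = 0.792/(1−0.792) = 3.8077. LR = 0.94/0.29 = 3.2414.
Prior odds = 3.8077/3.2414 = 1.1747, so P(A) = 1.1747/(1+1.1747) ≈ 0.54.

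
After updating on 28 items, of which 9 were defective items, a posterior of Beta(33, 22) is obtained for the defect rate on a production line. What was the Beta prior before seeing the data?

Beta is conjugate to the binomial likelihood: posterior = Beta(α+s, β+f).
Subtract the data counts: 33−9=24, 22−19=3.

Beta(24, 3)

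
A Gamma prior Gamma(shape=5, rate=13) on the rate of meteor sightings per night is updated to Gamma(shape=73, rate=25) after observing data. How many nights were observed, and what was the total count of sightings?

n = 12 nights with total 68 sightings

Gamma–Poisson conjugacy: posterior shape = α + Σxᵢ, posterior rate = β + n.
Matching: Σxᵢ = 73 − 5 = 68 and n = 25 − 13 = 12.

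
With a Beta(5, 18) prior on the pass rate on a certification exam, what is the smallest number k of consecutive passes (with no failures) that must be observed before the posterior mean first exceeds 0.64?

After k passes and 0 failures the posterior is Beta(5+k, 18), with mean (5+k)/(5+18+k).
Set (5+k)/(23+k) > 0.64 and solve: k > (0.64·23 − 5)/(1 − 0.64) = 27.000.
The smallest integer exceeding 27.000 is 28.

k = 28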